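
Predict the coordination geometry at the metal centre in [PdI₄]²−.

square planar

Each iodide is −1; balancing the −2 overall charge requires Pd(II).
Group 10 minus oxidation state 2 gives a d⁸ configuration.
Coordination number: 4.
A 4d d⁸ ion has a large crystal-field splitting; square planar leaves the high-energy d_{x²−y²} orbital empty and maximises CFSE.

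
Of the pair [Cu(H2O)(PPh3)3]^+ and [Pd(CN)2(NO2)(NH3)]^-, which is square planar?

For [Cu(H2O)(PPh3)3]^+: Water is neutral; triphenylphosphine is neutral; balancing the +1 overall charge requires Cu(I). Cu sits in group 11, so the d-electron count is 11 − 1 = 10. A d¹⁰ ion has no crystal-field stabilisation preference between square planar and tetrahedral, so four ligands adopt the sterically favoured tetrahedral geometry. → tetrahedral.
For [Pd(CN)2(NO2)(NH3)]^-: Summing ligand charges against the −1 overall charge gives an oxidation state of +2 for palladium. Palladium is a group-10 element; Pd(II) is therefore d⁸. A 4d d⁸ ion has a large crystal-field splitting; square planar leaves the high-energy d_{x²−y²} orbital empty and maximises CFSE. → square planar.

[Pd(CN)2(NO2)(NH3)]^-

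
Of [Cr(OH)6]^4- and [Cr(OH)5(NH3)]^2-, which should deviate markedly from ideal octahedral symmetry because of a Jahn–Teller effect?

[Cr(OH)6]^4-

[Cr(OH)6]^4-: Summing ligand charges against the −4 overall charge gives an oxidation state of +2 for chromium. Cr sits in group 6, so the d-electron count is 6 − 2 = 4. Hydroxide is a weak-field ligand for a first-row metal, so the complex is high-spin. The t₂g³e_g¹ (high-spin) configuration has an unevenly filled e_g set; the Jahn–Teller theorem predicts a tetragonal distortion (typically axial elongation) to lift the degeneracy.
[Cr(OH)5(NH3)]^2-: Ligand charges: each hydroxide is −1; ammonia is neutral. With an overall charge of −2 the chromium centre must be in the +3 oxidation state. Chromium is a group-6 element; Cr(III) is therefore d³. The d³ configuration leaves the e_g set evenly filled (or empty) — no strong Jahn–Teller driving force.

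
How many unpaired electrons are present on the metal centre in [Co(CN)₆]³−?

Ligand charges: each cyanide is −1. With an overall charge of −3 the cobalt centre must be in the +3 oxidation state.
Co sits in group 9, so the d-electron count is 9 − 3 = 6.
The spin state decides the count: Co(III) has an exceptionally large octahedral splitting and is low-spin with essentially every ligand except fluoride.
An octahedral low-spin d⁶ ion is t₂g⁶e_g⁰, giving 0 unpaired electrons.

0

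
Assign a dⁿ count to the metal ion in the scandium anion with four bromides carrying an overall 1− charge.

Summing ligand charges against the −1 overall charge gives an oxidation state of +3 for scandium.
Sc sits in group 3, so the d-electron count is 3 − 3 = 0.

d⁰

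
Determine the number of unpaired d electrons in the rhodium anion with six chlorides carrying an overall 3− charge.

Ligand charges: each chloride is −1. With an overall charge of −3 the rhodium centre must be in the +3 oxidation state.
Rhodium is a group-9 element; Rh(III) is therefore d⁶.
The spin state decides the count: a 4d ion has a large Δₒ and is invariably low-spin.
An octahedral low-spin d⁶ ion is t₂g⁶e_g⁰, giving 0 unpaired electrons.

0 unpaired electrons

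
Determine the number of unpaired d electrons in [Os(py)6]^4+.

2

Ligand charges: pyridine is neutral. With an overall charge of +4 the osmium centre must be in the +4 oxidation state.
Group 8 minus oxidation state 4 gives a d⁴ configuration.
The spin state decides the count: a 5d ion has a large Δₒ and is invariably low-spin.
An octahedral low-spin d⁴ ion is t₂g⁴e_g⁰, giving 2 unpaired electrons.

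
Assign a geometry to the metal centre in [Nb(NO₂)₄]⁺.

Each nitro (N-bound nitrite) is −1; balancing the +1 overall charge requires Nb(V).
Nb sits in group 5, so the d-electron count is 5 − 5 = 0.
Coordination number: 4.
A d⁰ ion has no crystal-field stabilisation preference between square planar and tetrahedral, so four ligands adopt the sterically favoured tetrahedral geometry.

tetrahedral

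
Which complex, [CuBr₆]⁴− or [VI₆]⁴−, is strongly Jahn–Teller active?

[CuBr₆]⁴−

[CuBr₆]⁴−: Ligand charges: each bromide is −1. With an overall charge of −4 the copper centre must be in the +2 oxidation state. Copper is a group-11 element; Cu(II) is therefore d⁹. The t₂g⁶e_g³ configuration has an unevenly filled e_g set; the Jahn–Teller theorem predicts a tetragonal distortion (typically axial elongation) to lift the degeneracy.
[VI₆]⁴−: Summing ligand charges against the −4 overall charge gives an oxidation state of +2 for vanadium. V sits in group 5, so the d-electron count is 5 − 2 = 3. The d³ configuration leaves the e_g set evenly filled (or empty) — no strong Jahn–Teller driving force.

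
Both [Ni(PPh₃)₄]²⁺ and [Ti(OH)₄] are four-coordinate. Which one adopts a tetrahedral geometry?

[Ti(OH)₄]

For [Ni(PPh₃)₄]²⁺: Summing ligand charges against the +2 overall charge gives an oxidation state of +2 for nickel. Nickel is a group-10 element; Ni(II) is therefore d⁸. Triphenylphosphine is a strong-field ligand (high in the spectrochemical series). A 3d d⁸ ion with strong-field ligands gains enough CFSE to favour square planar over tetrahedral. → square planar.
For [Ti(OH)₄]: Each hydroxide is −1; balancing the 0 overall charge requires Ti(IV). Titanium is a group-4 element; Ti(IV) is therefore d⁰. A d⁰ ion has no crystal-field stabilisation preference between square planar and tetrahedral, so four ligands adopt the sterically favoured tetrahedral geometry. → tetrahedral.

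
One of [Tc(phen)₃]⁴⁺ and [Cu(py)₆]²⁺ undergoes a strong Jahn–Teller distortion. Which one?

[Tc(phen)₃]⁴⁺: Ligand charges: 1,10-phenanthroline is neutral. With an overall charge of +4 the technetium centre must be in the +4 oxidation state. Group 7 minus oxidation state 4 gives a d³ configuration. The d³ configuration leaves the e_g set evenly filled (or empty) — no strong Jahn–Teller driving force.
[Cu(py)₆]²⁺: Ligand charges: pyridine is neutral. With an overall charge of +2 the copper centre must be in the +2 oxidation state. Cu sits in group 11, so the d-electron count is 11 − 2 = 9. The t₂g⁶e_g³ configuration has an unevenly filled e_g set; the Jahn–Teller theorem predicts a tetragonal distortion (typically axial elongation) to lift the degeneracy.

[Cu(py)₆]²⁺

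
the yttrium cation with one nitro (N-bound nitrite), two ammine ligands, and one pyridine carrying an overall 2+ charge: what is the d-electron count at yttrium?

d⁰

Each nitro (N-bound nitrite) is −1; ammonia is neutral; pyridine is neutral; balancing the +2 overall charge requires Y(III).
Group 3 minus oxidation state 3 gives a d⁰ configuration.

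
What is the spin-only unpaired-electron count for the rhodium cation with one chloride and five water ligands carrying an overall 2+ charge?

Summing ligand charges against the +2 overall charge gives an oxidation state of +3 for rhodium.
Rhodium is a group-9 element; Rh(III) is therefore d⁶.
The spin state decides the count: a 4d ion has a large Δₒ and is invariably low-spin.
An octahedral low-spin d⁶ ion is t₂g⁶e_g⁰, giving 0 unpaired electrons.

0 unpaired electrons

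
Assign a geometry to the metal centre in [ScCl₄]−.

tetrahedral

Summing ligand charges against the −1 overall charge gives an oxidation state of +3 for scandium.
Group 3 minus oxidation state 3 gives a d⁰ configuration.
Coordination number: 4.
A d⁰ ion has no crystal-field stabilisation preference between square planar and tetrahedral, so four ligands adopt the sterically favoured tetrahedral geometry.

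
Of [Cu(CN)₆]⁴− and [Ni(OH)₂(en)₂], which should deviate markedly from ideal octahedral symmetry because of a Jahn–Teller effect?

[Cu(CN)₆]⁴−

[Cu(CN)₆]⁴−: Ligand charges: each cyanide is −1. With an overall charge of −4 the copper centre must be in the +2 oxidation state. Cu sits in group 11, so the d-electron count is 11 − 2 = 9. The t₂g⁶e_g³ configuration has an unevenly filled e_g set; the Jahn–Teller theorem predicts a tetragonal distortion (typically axial elongation) to lift the degeneracy.
[Ni(OH)₂(en)₂]: Each hydroxide is −1; ethylenediamine is neutral; balancing the 0 overall charge requires Ni(II). Ni sits in group 10, so the d-electron count is 10 − 2 = 8. The d⁸ configuration leaves the e_g set evenly filled (or empty) — no strong Jahn–Teller driving force.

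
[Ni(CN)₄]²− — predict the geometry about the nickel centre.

Each cyanide is −1; balancing the −2 overall charge requires Ni(II).
Ni sits in group 10, so the d-electron count is 10 − 2 = 8.
Coordination number: 4.
Cyanide is a strong-field ligand (high in the spectrochemical series).
A 3d d⁸ ion with strong-field ligands gains enough CFSE to favour square planar over tetrahedral.

square planar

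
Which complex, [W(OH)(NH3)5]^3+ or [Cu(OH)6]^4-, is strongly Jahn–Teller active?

[Cu(OH)6]^4-

[W(OH)(NH3)5]^3+: Summing ligand charges against the +3 overall charge gives an oxidation state of +4 for tungsten. Group 6 minus oxidation state 4 gives a d² configuration. The d² configuration leaves the e_g set evenly filled (or empty) — no strong Jahn–Teller driving force.
[Cu(OH)6]^4-: Each hydroxide is −1; balancing the −4 overall charge requires Cu(II). Group 11 minus oxidation state 2 gives a d⁹ configuration. The t₂g⁶e_g³ configuration has an unevenly filled e_g set; the Jahn–Teller theorem predicts a tetragonal distortion (typically axial elongation) to lift the degeneracy.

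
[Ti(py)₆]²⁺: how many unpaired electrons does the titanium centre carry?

Ligand charges: pyridine is neutral. With an overall charge of +2 the titanium centre must be in the +2 oxidation state.
Titanium is a group-4 element; Ti(II) is therefore d².
In an octahedral field the d² configuration is t₂g²e_g⁰ (only one arrangement possible), giving 2 unpaired electrons.

2 unpaired electrons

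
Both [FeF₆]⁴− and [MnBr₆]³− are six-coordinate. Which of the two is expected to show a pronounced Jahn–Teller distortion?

[FeF₆]⁴−: Summing ligand charges against the −4 overall charge gives an oxidation state of +2 for iron. Fe sits in group 8, so the d-electron count is 8 − 2 = 6. Fluoride is a weak-field ligand for a first-row metal, so the complex is high-spin. The d⁶ configuration leaves the e_g set evenly filled (or empty) — no strong Jahn–Teller driving force.
[MnBr₆]³−: Each bromide is −1; balancing the −3 overall charge requires Mn(III). Manganese is a group-7 element; Mn(III) is therefore d⁴. Bromide is a weak-field ligand for a first-row metal, so the complex is high-spin. The t₂g³e_g¹ (high-spin) configuration has an unevenly filled e_g set; the Jahn–Teller theorem predicts a tetragonal distortion (typically axial elongation) to lift the degeneracy.

[MnBr₆]³−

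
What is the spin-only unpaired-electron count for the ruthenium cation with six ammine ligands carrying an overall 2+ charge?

Summing ligand charges against the +2 overall charge gives an oxidation state of +2 for ruthenium.
Ru sits in group 8, so the d-electron count is 8 − 2 = 6.
The spin state decides the count: a 4d ion has a large Δₒ and is invariably low-spin.
An octahedral low-spin d⁶ ion is t₂g⁶e_g⁰, giving 0 unpaired electrons.

0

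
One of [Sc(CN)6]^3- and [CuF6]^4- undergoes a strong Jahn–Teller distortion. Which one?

[CuF6]^4-

[Sc(CN)6]^3-: Ligand charges: each cyanide is −1. With an overall charge of −3 the scandium centre must be in the +3 oxidation state. Scandium is a group-3 element; Sc(III) is therefore d⁰. The d⁰ configuration leaves the e_g set evenly filled (or empty) — no strong Jahn–Teller driving force.
[CuF6]^4-: Each fluoride is −1; balancing the −4 overall charge requires Cu(II). Cu sits in group 11, so the d-electron count is 11 − 2 = 9. The t₂g⁶e_g³ configuration has an unevenly filled e_g set; the Jahn–Teller theorem predicts a tetragonal distortion (typically axial elongation) to lift the degeneracy.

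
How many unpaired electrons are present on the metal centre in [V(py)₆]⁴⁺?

Pyridine is neutral; balancing the +4 overall charge requires V(IV).
V sits in group 5, so the d-electron count is 5 − 4 = 1.
In an octahedral field the d¹ configuration is t₂g¹e_g⁰ (only one arrangement possible), giving 1 unpaired electron.

1 unpaired electron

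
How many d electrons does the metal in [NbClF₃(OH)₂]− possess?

d⁰

Summing ligand charges against the −1 overall charge gives an oxidation state of +5 for niobium.
Nb sits in group 5, so the d-electron count is 5 − 5 = 0.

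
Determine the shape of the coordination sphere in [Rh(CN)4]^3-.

Ligand charges: each cyanide is −1. With an overall charge of −3 the rhodium centre must be in the +1 oxidation state.
Rh sits in group 9, so the d-electron count is 9 − 1 = 8.
With 4 monodentate ligands the coordination number is 4.
A 4d d⁸ ion has a large crystal-field splitting; square planar leaves the high-energy d_{x²−y²} orbital empty and maximises CFSE.

square planar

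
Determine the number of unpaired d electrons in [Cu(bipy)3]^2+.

Ligand charges: 2,2′-bipyridine is neutral. With an overall charge of +2 the copper centre must be in the +2 oxidation state.
Cu sits in group 11, so the d-electron count is 11 − 2 = 9.
Counting donor atoms: 3×2,2′-bipyridine (bidentate) → 6 donors. Coordination number = 6.
In an octahedral field the d⁹ configuration is t₂g⁶e_g³ (only one arrangement possible), giving 1 unpaired electron.

1 unpaired electron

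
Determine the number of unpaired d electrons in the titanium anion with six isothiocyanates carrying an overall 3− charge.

Ligand charges: each isothiocyanate is −1. With an overall charge of −3 the titanium centre must be in the +3 oxidation state.
Ti sits in group 4, so the d-electron count is 4 − 3 = 1.
In an octahedral field the d¹ configuration is t₂g¹e_g⁰ (only one arrangement possible), giving 1 unpaired electron.

1 unpaired electron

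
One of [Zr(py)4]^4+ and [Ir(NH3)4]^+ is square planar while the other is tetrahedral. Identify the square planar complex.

[Ir(NH3)4]^+

For [Zr(py)4]^4+: Ligand charges: pyridine is neutral. With an overall charge of +4 the zirconium centre must be in the +4 oxidation state. Zr sits in group 4, so the d-electron count is 4 − 4 = 0. A d⁰ ion has no crystal-field stabilisation preference between square planar and tetrahedral, so four ligands adopt the sterically favoured tetrahedral geometry. → tetrahedral.
For [Ir(NH3)4]^+: Ammonia is neutral; balancing the +1 overall charge requires Ir(I). Iridium is a group-9 element; Ir(I) is therefore d⁸. A 5d d⁸ ion has a large crystal-field splitting; square planar leaves the high-energy d_{x²−y²} orbital empty and maximises CFSE. → square planar.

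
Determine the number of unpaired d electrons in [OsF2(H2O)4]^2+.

Each fluoride is −1; water is neutral; balancing the +2 overall charge requires Os(IV).
Os sits in group 8, so the d-electron count is 8 − 4 = 4.
The spin state decides the count: a 5d ion has a large Δₒ and is invariably low-spin.
An octahedral low-spin d⁴ ion is t₂g⁴e_g⁰, giving 2 unpaired electrons.

2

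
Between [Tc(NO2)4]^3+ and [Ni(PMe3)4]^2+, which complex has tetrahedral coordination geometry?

[Tc(NO2)4]^3+

For [Tc(NO2)4]^3+: Each nitro (N-bound nitrite) is −1; balancing the +3 overall charge requires Tc(VII). Technetium is a group-7 element; Tc(VII) is therefore d⁰. A d⁰ ion has no crystal-field stabilisation preference between square planar and tetrahedral, so four ligands adopt the sterically favoured tetrahedral geometry. → tetrahedral.
For [Ni(PMe3)4]^2+: Ligand charges: trimethylphosphine is neutral. With an overall charge of +2 the nickel centre must be in the +2 oxidation state. Group 10 minus oxidation state 2 gives a d⁸ configuration. Trimethylphosphine is a strong-field ligand (high in the spectrochemical series). A 3d d⁸ ion with strong-field ligands gains enough CFSE to favour square planar over tetrahedral. → square planar.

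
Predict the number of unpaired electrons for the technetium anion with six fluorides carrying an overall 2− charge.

3

Ligand charges: each fluoride is −1. With an overall charge of −2 the technetium centre must be in the +4 oxidation state.
Technetium is a group-7 element; Tc(IV) is therefore d³.
In an octahedral field the d³ configuration is t₂g³e_g⁰ (only one arrangement possible), giving 3 unpaired electrons.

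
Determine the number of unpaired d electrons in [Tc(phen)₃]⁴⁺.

1,10-phenanthroline is neutral; balancing the +4 overall charge requires Tc(IV).
Group 7 minus oxidation state 4 gives a d³ configuration.
Counting donor atoms: 3×1,10-phenanthroline (bidentate) → 6 donors. Coordination number = 6.
In an octahedral field the d³ configuration is t₂g³e_g⁰ (only one arrangement possible), giving 3 unpaired electrons.

3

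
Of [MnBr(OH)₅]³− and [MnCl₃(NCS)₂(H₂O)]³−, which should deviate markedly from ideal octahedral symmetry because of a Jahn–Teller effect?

[MnBr(OH)₅]³−: Ligand charges: each bromide is −1; each hydroxide is −1. With an overall charge of −3 the manganese centre must be in the +3 oxidation state. Group 7 minus oxidation state 3 gives a d⁴ configuration. Bromide and hydroxide are weak-field ligands for a first-row metal, so the complex is high-spin. The t₂g³e_g¹ (high-spin) configuration has an unevenly filled e_g set; the Jahn–Teller theorem predicts a tetragonal distortion (typically axial elongation) to lift the degeneracy.
[MnCl₃(NCS)₂(H₂O)]³−: Each chloride is −1; each isothiocyanate is −1; water is neutral; balancing the −3 overall charge requires Mn(II). Mn sits in group 7, so the d-electron count is 7 − 2 = 5. Chloride and isothiocyanate are weak-field ligands for a first-row metal, so the complex is high-spin. The d⁵ configuration leaves the e_g set evenly filled (or empty) — no strong Jahn–Teller driving force.

[MnBr(OH)₅]³−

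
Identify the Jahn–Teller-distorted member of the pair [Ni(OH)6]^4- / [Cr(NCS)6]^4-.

[Cr(NCS)6]^4-

[Ni(OH)6]^4-: Summing ligand charges against the −4 overall charge gives an oxidation state of +2 for nickel. Ni sits in group 10, so the d-electron count is 10 − 2 = 8. The d⁸ configuration leaves the e_g set evenly filled (or empty) — no strong Jahn–Teller driving force.
[Cr(NCS)6]^4-: Ligand charges: each isothiocyanate is −1. With an overall charge of −4 the chromium centre must be in the +2 oxidation state. Chromium is a group-6 element; Cr(II) is therefore d⁴. Isothiocyanate is a weak-field ligand for a first-row metal, so the complex is high-spin. The t₂g³e_g¹ (high-spin) configuration has an unevenly filled e_g set; the Jahn–Teller theorem predicts a tetragonal distortion (typically axial elongation) to lift the degeneracy.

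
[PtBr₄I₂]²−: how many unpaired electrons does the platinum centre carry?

Ligand charges: each bromide is −1; each iodide is −1. With an overall charge of −2 the platinum centre must be in the +4 oxidation state.
Group 10 minus oxidation state 4 gives a d⁶ configuration.
The spin state decides the count: a 5d ion has a large Δₒ and is invariably low-spin.
An octahedral low-spin d⁶ ion is t₂g⁶e_g⁰, giving 0 unpaired electrons.

0 unpaired electrons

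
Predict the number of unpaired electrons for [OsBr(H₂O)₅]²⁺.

Each bromide is −1; water is neutral; balancing the +2 overall charge requires Os(III).
Group 8 minus oxidation state 3 gives a d⁵ configuration.
The spin state decides the count: a 5d ion has a large Δₒ and is invariably low-spin.
An octahedral low-spin d⁵ ion is t₂g⁵e_g⁰, giving 1 unpaired electron.

1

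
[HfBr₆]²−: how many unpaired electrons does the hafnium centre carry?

0

Summing ligand charges against the −2 overall charge gives an oxidation state of +4 for hafnium.
Hf sits in group 4, so the d-electron count is 4 − 4 = 0.
In an octahedral field the d⁰ configuration is t₂g⁰e_g⁰, giving 0 unpaired electrons.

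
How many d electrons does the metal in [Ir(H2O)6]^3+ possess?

Summing ligand charges against the +3 overall charge gives an oxidation state of +3 for iridium.
Ir sits in group 9, so the d-electron count is 9 − 3 = 6.

d6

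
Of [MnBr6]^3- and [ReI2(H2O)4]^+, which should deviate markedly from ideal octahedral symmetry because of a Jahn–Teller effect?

[MnBr6]^3-: Each bromide is −1; balancing the −3 overall charge requires Mn(III). Manganese is a group-7 element; Mn(III) is therefore d⁴. Bromide is a weak-field ligand for a first-row metal, so the complex is high-spin. The t₂g³e_g¹ (high-spin) configuration has an unevenly filled e_g set; the Jahn–Teller theorem predicts a tetragonal distortion (typically axial elongation) to lift the degeneracy.
[ReI2(H2O)4]^+: Each iodide is −1; water is neutral; balancing the +1 overall charge requires Re(III). Rhenium is a group-7 element; Re(III) is therefore d⁴. A 5d ion has a large Δₒ and is invariably low-spin. The d⁴ configuration leaves the e_g set evenly filled (or empty) — no strong Jahn–Teller driving force.

[MnBr6]^3-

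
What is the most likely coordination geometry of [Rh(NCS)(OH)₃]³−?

square planar

Ligand charges: each isothiocyanate is −1; each hydroxide is −1. With an overall charge of −3 the rhodium centre must be in the +1 oxidation state.
Rh sits in group 9, so the d-electron count is 9 − 1 = 8.
Coordination number: 4.
A 4d d⁸ ion has a large crystal-field splitting; square planar leaves the high-energy d_{x²−y²} orbital empty and maximises CFSE.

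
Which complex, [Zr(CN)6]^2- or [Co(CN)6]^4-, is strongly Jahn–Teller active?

[Zr(CN)6]^2-: Ligand charges: each cyanide is −1. With an overall charge of −2 the zirconium centre must be in the +4 oxidation state. Group 4 minus oxidation state 4 gives a d⁰ configuration. The d⁰ configuration leaves the e_g set evenly filled (or empty) — no strong Jahn–Teller driving force.
[Co(CN)6]^4-: Summing ligand charges against the −4 overall charge gives an oxidation state of +2 for cobalt. Co sits in group 9, so the d-electron count is 9 − 2 = 7. Cyanide is a strong-field ligand (high in the spectrochemical series) for a first-row metal, so the complex is low-spin. The t₂g⁶e_g¹ (low-spin) configuration has an unevenly filled e_g set; the Jahn–Teller theorem predicts a tetragonal distortion (typically axial elongation) to lift the degeneracy.

[Co(CN)6]^4-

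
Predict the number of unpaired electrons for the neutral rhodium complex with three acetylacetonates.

0 unpaired electrons

Summing ligand charges against the 0 overall charge gives an oxidation state of +3 for rhodium.
Rh sits in group 9, so the d-electron count is 9 − 3 = 6.
Counting donor atoms: 3×acetylacetonate (bidentate) → 6 donors. Coordination number = 6.
The spin state decides the count: a 4d ion has a large Δₒ and is invariably low-spin.
An octahedral low-spin d⁶ ion is t₂g⁶e_g⁰, giving 0 unpaired electrons.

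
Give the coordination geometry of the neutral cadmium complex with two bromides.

Summing ligand charges against the 0 overall charge gives an oxidation state of +2 for cadmium.
Cadmium is a group-12 element; Cd(II) is therefore d¹⁰.
Coordination number: 2.
A d¹⁰ ion with only two ligands adopts a linear arrangement (sp hybridisation; no CFSE preference).

linear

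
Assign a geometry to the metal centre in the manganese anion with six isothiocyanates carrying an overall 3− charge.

octahedral

Ligand charges: each isothiocyanate is −1. With an overall charge of −3 the manganese centre must be in the +3 oxidation state.
Mn sits in group 7, so the d-electron count is 7 − 3 = 4.
Coordination number: 6.
Six donors around a single metal centre give an octahedral coordination sphere.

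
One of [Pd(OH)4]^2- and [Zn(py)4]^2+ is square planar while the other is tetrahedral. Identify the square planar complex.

[Pd(OH)4]^2-

For [Pd(OH)4]^2-: Each hydroxide is −1; balancing the −2 overall charge requires Pd(II). Pd sits in group 10, so the d-electron count is 10 − 2 = 8. A 4d d⁸ ion has a large crystal-field splitting; square planar leaves the high-energy d_{x²−y²} orbital empty and maximises CFSE. → square planar.
For [Zn(py)4]^2+: Summing ligand charges against the +2 overall charge gives an oxidation state of +2 for zinc. Zinc is a group-12 element; Zn(II) is therefore d¹⁰. A d¹⁰ ion has no crystal-field stabilisation preference between square planar and tetrahedral, so four ligands adopt the sterically favoured tetrahedral geometry. → tetrahedral.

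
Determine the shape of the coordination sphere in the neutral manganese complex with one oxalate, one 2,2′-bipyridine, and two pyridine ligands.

Summing ligand charges against the 0 overall charge gives an oxidation state of +2 for manganese.
Group 7 minus oxidation state 2 gives a d⁵ configuration.
Counting donor atoms: 1×oxalate (bidentate) → 2 donors; 1×2,2′-bipyridine (bidentate) → 2 donors; 2×pyridine (monodentate) → 2 donors. Coordination number = 6.
Six donors around a single metal centre give an octahedral coordination sphere.

octahedral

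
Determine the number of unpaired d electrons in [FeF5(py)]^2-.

Ligand charges: each fluoride is −1; pyridine is neutral. With an overall charge of −2 the iron centre must be in the +3 oxidation state.
Fe sits in group 8, so the d-electron count is 8 − 3 = 5.
The spin state decides the count: Fluoride is a weak-field ligand for a first-row metal, so the complex is high-spin.
An octahedral high-spin d⁵ ion is t₂g³e_g², giving 5 unpaired electrons.

5 unpaired electrons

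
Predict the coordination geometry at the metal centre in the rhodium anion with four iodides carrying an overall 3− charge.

square planar

Summing ligand charges against the −3 overall charge gives an oxidation state of +1 for rhodium.
Rhodium is a group-9 element; Rh(I) is therefore d⁸.
With 4 monodentate ligands the coordination number is 4.
A 4d d⁸ ion has a large crystal-field splitting; square planar leaves the high-energy d_{x²−y²} orbital empty and maximises CFSE.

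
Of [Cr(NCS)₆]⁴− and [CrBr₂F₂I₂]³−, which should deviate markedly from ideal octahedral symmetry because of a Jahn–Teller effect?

[Cr(NCS)₆]⁴−

[Cr(NCS)₆]⁴−: Ligand charges: each isothiocyanate is −1. With an overall charge of −4 the chromium centre must be in the +2 oxidation state. Group 6 minus oxidation state 2 gives a d⁴ configuration. Isothiocyanate is a weak-field ligand for a first-row metal, so the complex is high-spin. The t₂g³e_g¹ (high-spin) configuration has an unevenly filled e_g set; the Jahn–Teller theorem predicts a tetragonal distortion (typically axial elongation) to lift the degeneracy.
[CrBr₂F₂I₂]³−: Summing ligand charges against the −3 overall charge gives an oxidation state of +3 for chromium. Chromium is a group-6 element; Cr(III) is therefore d³. The d³ configuration leaves the e_g set evenly filled (or empty) — no strong Jahn–Teller driving force.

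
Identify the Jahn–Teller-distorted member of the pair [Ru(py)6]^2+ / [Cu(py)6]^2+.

[Cu(py)6]^2+

[Ru(py)6]^2+: Ligand charges: pyridine is neutral. With an overall charge of +2 the ruthenium centre must be in the +2 oxidation state. Group 8 minus oxidation state 2 gives a d⁶ configuration. A 4d ion has a large Δₒ and is invariably low-spin. The d⁶ configuration leaves the e_g set evenly filled (or empty) — no strong Jahn–Teller driving force.
[Cu(py)6]^2+: Ligand charges: pyridine is neutral. With an overall charge of +2 the copper centre must be in the +2 oxidation state. Copper is a group-11 element; Cu(II) is therefore d⁹. The t₂g⁶e_g³ configuration has an unevenly filled e_g set; the Jahn–Teller theorem predicts a tetragonal distortion (typically axial elongation) to lift the degeneracy.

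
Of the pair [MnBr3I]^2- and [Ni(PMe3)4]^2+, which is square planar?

[Ni(PMe3)4]^2+

For [MnBr3I]^2-: Each bromide is −1; each iodide is −1; balancing the −2 overall charge requires Mn(II). Manganese is a group-7 element; Mn(II) is therefore d⁵. A high-spin d⁵ ion has zero CFSE in either geometry, so four ligands adopt the sterically favoured tetrahedral geometry. → tetrahedral.
For [Ni(PMe3)4]^2+: Ligand charges: trimethylphosphine is neutral. With an overall charge of +2 the nickel centre must be in the +2 oxidation state. Ni sits in group 10, so the d-electron count is 10 − 2 = 8. Trimethylphosphine is a strong-field ligand (high in the spectrochemical series). A 3d d⁸ ion with strong-field ligands gains enough CFSE to favour square planar over tetrahedral. → square planar.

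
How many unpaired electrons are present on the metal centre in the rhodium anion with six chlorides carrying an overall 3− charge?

0 unpaired electrons

Ligand charges: each chloride is −1. With an overall charge of −3 the rhodium centre must be in the +3 oxidation state.
Rhodium is a group-9 element; Rh(III) is therefore d⁶.
The spin state decides the count: a 4d ion has a large Δₒ and is invariably low-spin.
An octahedral low-spin d⁶ ion is t₂g⁶e_g⁰, giving 0 unpaired electrons.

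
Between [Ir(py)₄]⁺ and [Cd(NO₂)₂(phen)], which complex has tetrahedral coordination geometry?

[Cd(NO₂)₂(phen)]

For [Ir(py)₄]⁺: Summing ligand charges against the +1 overall charge gives an oxidation state of +1 for iridium. Ir sits in group 9, so the d-electron count is 9 − 1 = 8. A 5d d⁸ ion has a large crystal-field splitting; square planar leaves the high-energy d_{x²−y²} orbital empty and maximises CFSE. → square planar.
For [Cd(NO₂)₂(phen)]: Ligand charges: each nitro (N-bound nitrite) is −1; 1,10-phenanthroline is neutral. With an overall charge of 0 the cadmium centre must be in the +2 oxidation state. Cadmium is a group-12 element; Cd(II) is therefore d¹⁰. A d¹⁰ ion has no crystal-field stabilisation preference between square planar and tetrahedral, so four ligands adopt the sterically favoured tetrahedral geometry. → tetrahedral.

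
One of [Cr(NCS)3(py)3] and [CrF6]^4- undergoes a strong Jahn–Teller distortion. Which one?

[CrF6]^4-

[Cr(NCS)3(py)3]: Ligand charges: each isothiocyanate is −1; pyridine is neutral. With an overall charge of 0 the chromium centre must be in the +3 oxidation state. Cr sits in group 6, so the d-electron count is 6 − 3 = 3. The d³ configuration leaves the e_g set evenly filled (or empty) — no strong Jahn–Teller driving force.
[CrF6]^4-: Summing ligand charges against the −4 overall charge gives an oxidation state of +2 for chromium. Cr sits in group 6, so the d-electron count is 6 − 2 = 4. Fluoride is a weak-field ligand for a first-row metal, so the complex is high-spin. The t₂g³e_g¹ (high-spin) configuration has an unevenly filled e_g set; the Jahn–Teller theorem predicts a tetragonal distortion (typically axial elongation) to lift the degeneracy.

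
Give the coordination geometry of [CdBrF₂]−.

Each bromide is −1; each fluoride is −1; balancing the −1 overall charge requires Cd(II).
Cd sits in group 12, so the d-electron count is 12 − 2 = 10.
Coordination number: 3.
Three ligands around a d¹⁰ centre minimise repulsion in a trigonal-planar arrangement.

trigonal planar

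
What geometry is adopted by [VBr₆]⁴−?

Ligand charges: each bromide is −1. With an overall charge of −4 the vanadium centre must be in the +2 oxidation state.
Vanadium is a group-5 element; V(II) is therefore d³.
Coordination number: 6.
Six donors around a single metal centre give an octahedral coordination sphere.

octahedral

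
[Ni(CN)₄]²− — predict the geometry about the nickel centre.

Summing ligand charges against the −2 overall charge gives an oxidation state of +2 for nickel.
Nickel is a group-10 element; Ni(II) is therefore d⁸.
With 4 monodentate ligands the coordination number is 4.
Cyanide is a strong-field ligand (high in the spectrochemical series).
A 3d d⁸ ion with strong-field ligands gains enough CFSE to favour square planar over tetrahedral.

square planar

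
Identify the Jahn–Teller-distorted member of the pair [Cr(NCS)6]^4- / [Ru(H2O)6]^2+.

[Cr(NCS)6]^4-

[Cr(NCS)6]^4-: Each isothiocyanate is −1; balancing the −4 overall charge requires Cr(II). Chromium is a group-6 element; Cr(II) is therefore d⁴. Isothiocyanate is a weak-field ligand for a first-row metal, so the complex is high-spin. The t₂g³e_g¹ (high-spin) configuration has an unevenly filled e_g set; the Jahn–Teller theorem predicts a tetragonal distortion (typically axial elongation) to lift the degeneracy.
[Ru(H2O)6]^2+: Summing ligand charges against the +2 overall charge gives an oxidation state of +2 for ruthenium. Ruthenium is a group-8 element; Ru(II) is therefore d⁶. A 4d ion has a large Δₒ and is invariably low-spin. The d⁶ configuration leaves the e_g set evenly filled (or empty) — no strong Jahn–Teller driving force.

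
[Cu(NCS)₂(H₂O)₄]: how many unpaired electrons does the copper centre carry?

Each isothiocyanate is −1; water is neutral; balancing the 0 overall charge requires Cu(II).
Copper is a group-11 element; Cu(II) is therefore d⁹.
In an octahedral field the d⁹ configuration is t₂g⁶e_g³ (only one arrangement possible), giving 1 unpaired electron.

1 unpaired electron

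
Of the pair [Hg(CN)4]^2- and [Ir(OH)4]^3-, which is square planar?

[Ir(OH)4]^3-

For [Hg(CN)4]^2-: Ligand charges: each cyanide is −1. With an overall charge of −2 the mercury centre must be in the +2 oxidation state. Group 12 minus oxidation state 2 gives a d¹⁰ configuration. A d¹⁰ ion has no crystal-field stabilisation preference between square planar and tetrahedral, so four ligands adopt the sterically favoured tetrahedral geometry. → tetrahedral.
For [Ir(OH)4]^3-: Summing ligand charges against the −3 overall charge gives an oxidation state of +1 for iridium. Ir sits in group 9, so the d-electron count is 9 − 1 = 8. A 5d d⁸ ion has a large crystal-field splitting; square planar leaves the high-energy d_{x²−y²} orbital empty and maximises CFSE. → square planar.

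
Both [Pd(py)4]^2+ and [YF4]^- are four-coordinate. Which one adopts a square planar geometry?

For [Pd(py)4]^2+: Summing ligand charges against the +2 overall charge gives an oxidation state of +2 for palladium. Pd sits in group 10, so the d-electron count is 10 − 2 = 8. A 4d d⁸ ion has a large crystal-field splitting; square planar leaves the high-energy d_{x²−y²} orbital empty and maximises CFSE. → square planar.
For [YF4]^-: Summing ligand charges against the −1 overall charge gives an oxidation state of +3 for yttrium. Group 3 minus oxidation state 3 gives a d⁰ configuration. A d⁰ ion has no crystal-field stabilisation preference between square planar and tetrahedral, so four ligands adopt the sterically favoured tetrahedral geometry. → tetrahedral.

[Pd(py)4]^2+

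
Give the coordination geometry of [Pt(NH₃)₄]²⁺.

Ligand charges: ammonia is neutral. With an overall charge of +2 the platinum centre must be in the +2 oxidation state.
Group 10 minus oxidation state 2 gives a d⁸ configuration.
Coordination number: 4.
A 5d d⁸ ion has a large crystal-field splitting; square planar leaves the high-energy d_{x²−y²} orbital empty and maximises CFSE.

square planar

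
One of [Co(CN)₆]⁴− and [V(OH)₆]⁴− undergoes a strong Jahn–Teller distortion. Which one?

[Co(CN)₆]⁴−

[Co(CN)₆]⁴−: Ligand charges: each cyanide is −1. With an overall charge of −4 the cobalt centre must be in the +2 oxidation state. Group 9 minus oxidation state 2 gives a d⁷ configuration. Cyanide is a strong-field ligand (high in the spectrochemical series) for a first-row metal, so the complex is low-spin. The t₂g⁶e_g¹ (low-spin) configuration has an unevenly filled e_g set; the Jahn–Teller theorem predicts a tetragonal distortion (typically axial elongation) to lift the degeneracy.
[V(OH)₆]⁴−: Ligand charges: each hydroxide is −1. With an overall charge of −4 the vanadium centre must be in the +2 oxidation state. Vanadium is a group-5 element; V(II) is therefore d³. The d³ configuration leaves the e_g set evenly filled (or empty) — no strong Jahn–Teller driving force.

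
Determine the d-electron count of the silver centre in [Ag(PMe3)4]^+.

d10

Summing ligand charges against the +1 overall charge gives an oxidation state of +1 for silver.
Ag sits in group 11, so the d-electron count is 11 − 1 = 10.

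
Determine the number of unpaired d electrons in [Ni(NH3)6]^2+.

Ammonia is neutral; balancing the +2 overall charge requires Ni(II).
Ni sits in group 10, so the d-electron count is 10 − 2 = 8.
In an octahedral field the d⁸ configuration is t₂g⁶e_g² (only one arrangement possible), giving 2 unpaired electrons.

2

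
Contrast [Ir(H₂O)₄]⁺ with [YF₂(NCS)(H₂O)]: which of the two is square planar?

[Ir(H₂O)₄]⁺

For [Ir(H₂O)₄]⁺: Ligand charges: water is neutral. With an overall charge of +1 the iridium centre must be in the +1 oxidation state. Iridium is a group-9 element; Ir(I) is therefore d⁸. A 5d d⁸ ion has a large crystal-field splitting; square planar leaves the high-energy d_{x²−y²} orbital empty and maximises CFSE. → square planar.
For [YF₂(NCS)(H₂O)]: Each fluoride is −1; each isothiocyanate is −1; water is neutral; balancing the 0 overall charge requires Y(III). Group 3 minus oxidation state 3 gives a d⁰ configuration. A d⁰ ion has no crystal-field stabilisation preference between square planar and tetrahedral, so four ligands adopt the sterically favoured tetrahedral geometry. → tetrahedral.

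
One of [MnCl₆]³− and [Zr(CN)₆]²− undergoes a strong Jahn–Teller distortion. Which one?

[MnCl₆]³−

[MnCl₆]³−: Each chloride is −1; balancing the −3 overall charge requires Mn(III). Group 7 minus oxidation state 3 gives a d⁴ configuration. Chloride is a weak-field ligand for a first-row metal, so the complex is high-spin. The t₂g³e_g¹ (high-spin) configuration has an unevenly filled e_g set; the Jahn–Teller theorem predicts a tetragonal distortion (typically axial elongation) to lift the degeneracy.
[Zr(CN)₆]²−: Summing ligand charges against the −2 overall charge gives an oxidation state of +4 for zirconium. Group 4 minus oxidation state 4 gives a d⁰ configuration. The d⁰ configuration leaves the e_g set evenly filled (or empty) — no strong Jahn–Teller driving force.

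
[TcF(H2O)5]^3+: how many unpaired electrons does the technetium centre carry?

Summing ligand charges against the +3 overall charge gives an oxidation state of +4 for technetium.
Tc sits in group 7, so the d-electron count is 7 − 4 = 3.
In an octahedral field the d³ configuration is t₂g³e_g⁰ (only one arrangement possible), giving 3 unpaired electrons.

3 unpaired electrons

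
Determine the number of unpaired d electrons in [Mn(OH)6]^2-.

3

Ligand charges: each hydroxide is −1. With an overall charge of −2 the manganese centre must be in the +4 oxidation state.
Mn sits in group 7, so the d-electron count is 7 − 4 = 3.
In an octahedral field the d³ configuration is t₂g³e_g⁰ (only one arrangement possible), giving 3 unpaired electrons.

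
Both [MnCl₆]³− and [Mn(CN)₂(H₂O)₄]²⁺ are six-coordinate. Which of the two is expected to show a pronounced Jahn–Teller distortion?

[MnCl₆]³−

[MnCl₆]³−: Ligand charges: each chloride is −1. With an overall charge of −3 the manganese centre must be in the +3 oxidation state. Manganese is a group-7 element; Mn(III) is therefore d⁴. Chloride is a weak-field ligand for a first-row metal, so the complex is high-spin. The t₂g³e_g¹ (high-spin) configuration has an unevenly filled e_g set; the Jahn–Teller theorem predicts a tetragonal distortion (typically axial elongation) to lift the degeneracy.
[Mn(CN)₂(H₂O)₄]²⁺: Each cyanide is −1; water is neutral; balancing the +2 overall charge requires Mn(IV). Manganese is a group-7 element; Mn(IV) is therefore d³. The d³ configuration leaves the e_g set evenly filled (or empty) — no strong Jahn–Teller driving force.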